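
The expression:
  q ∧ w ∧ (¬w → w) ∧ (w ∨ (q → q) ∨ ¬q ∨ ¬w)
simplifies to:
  q ∧ w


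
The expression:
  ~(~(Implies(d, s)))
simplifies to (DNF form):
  s | ~d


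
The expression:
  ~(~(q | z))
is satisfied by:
  {q: True, z: True}
  {q: True, z: False}
  {z: True, q: False}


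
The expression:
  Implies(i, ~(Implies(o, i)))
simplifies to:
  ~i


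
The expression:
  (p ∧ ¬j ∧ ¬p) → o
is always true.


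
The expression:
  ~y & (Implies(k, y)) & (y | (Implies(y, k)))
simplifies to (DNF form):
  ~k & ~y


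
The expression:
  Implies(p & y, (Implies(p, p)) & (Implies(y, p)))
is always true.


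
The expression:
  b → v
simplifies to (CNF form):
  v ∨ ¬b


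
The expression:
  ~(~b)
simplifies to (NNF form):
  b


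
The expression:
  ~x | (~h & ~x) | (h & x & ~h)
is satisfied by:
  {x: False}


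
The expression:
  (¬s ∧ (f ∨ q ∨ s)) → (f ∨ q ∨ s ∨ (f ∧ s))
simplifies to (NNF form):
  True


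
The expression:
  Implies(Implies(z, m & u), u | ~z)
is always true.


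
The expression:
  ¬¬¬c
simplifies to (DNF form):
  ¬c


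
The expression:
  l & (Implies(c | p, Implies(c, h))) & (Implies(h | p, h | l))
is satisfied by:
  {h: True, l: True, c: False}
  {l: True, c: False, h: False}
  {h: True, c: True, l: True}


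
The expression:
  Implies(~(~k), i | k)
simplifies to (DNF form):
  True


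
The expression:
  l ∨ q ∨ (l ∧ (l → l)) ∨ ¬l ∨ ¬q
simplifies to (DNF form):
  True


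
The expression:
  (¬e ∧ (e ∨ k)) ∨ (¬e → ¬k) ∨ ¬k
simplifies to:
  True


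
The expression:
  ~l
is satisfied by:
  {l: False}


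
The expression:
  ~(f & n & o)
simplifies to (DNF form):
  ~f | ~n | ~o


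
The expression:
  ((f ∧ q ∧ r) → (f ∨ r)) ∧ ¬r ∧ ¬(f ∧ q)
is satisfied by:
  {r: False, q: False, f: False}
  {f: True, r: False, q: False}
  {q: True, r: False, f: False}


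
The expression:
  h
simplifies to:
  h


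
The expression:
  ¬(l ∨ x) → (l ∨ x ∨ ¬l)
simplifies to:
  True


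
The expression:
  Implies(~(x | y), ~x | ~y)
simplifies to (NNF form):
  True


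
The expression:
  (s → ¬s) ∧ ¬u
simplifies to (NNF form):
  ¬s ∧ ¬u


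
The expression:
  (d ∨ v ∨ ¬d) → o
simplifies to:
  o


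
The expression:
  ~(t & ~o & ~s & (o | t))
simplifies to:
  o | s | ~t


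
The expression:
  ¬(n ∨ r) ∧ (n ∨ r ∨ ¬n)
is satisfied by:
  {n: False, r: False}


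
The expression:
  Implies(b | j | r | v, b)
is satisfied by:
  {b: True, r: False, v: False, j: False}
  {j: True, b: True, r: False, v: False}
  {b: True, v: True, r: False, j: False}
  {j: True, b: True, v: True, r: False}
  {b: True, r: True, v: False, j: False}
  {b: True, j: True, r: True, v: False}
  {b: True, v: True, r: True, j: False}
  {j: True, b: True, v: True, r: True}
  {j: False, r: False, v: False, b: False}


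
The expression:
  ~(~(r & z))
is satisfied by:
  {r: True, z: True}


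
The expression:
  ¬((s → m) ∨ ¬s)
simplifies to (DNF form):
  s ∧ ¬m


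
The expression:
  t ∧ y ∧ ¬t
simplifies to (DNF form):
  False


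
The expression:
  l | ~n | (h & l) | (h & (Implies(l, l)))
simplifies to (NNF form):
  h | l | ~n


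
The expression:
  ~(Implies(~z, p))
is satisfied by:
  {p: False, z: False}


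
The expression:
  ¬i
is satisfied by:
  {i: False}


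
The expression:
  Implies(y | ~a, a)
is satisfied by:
  {a: True}


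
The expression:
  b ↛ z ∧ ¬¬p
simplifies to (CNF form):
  b ∧ p ∧ ¬z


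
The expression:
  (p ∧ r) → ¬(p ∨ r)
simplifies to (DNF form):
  ¬p ∨ ¬r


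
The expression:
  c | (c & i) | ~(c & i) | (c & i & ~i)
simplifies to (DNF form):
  True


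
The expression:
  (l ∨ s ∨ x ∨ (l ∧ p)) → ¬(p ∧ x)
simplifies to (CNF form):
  ¬p ∨ ¬x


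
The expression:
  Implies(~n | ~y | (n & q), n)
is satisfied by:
  {n: True}


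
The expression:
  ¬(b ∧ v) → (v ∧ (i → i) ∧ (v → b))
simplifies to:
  b ∧ v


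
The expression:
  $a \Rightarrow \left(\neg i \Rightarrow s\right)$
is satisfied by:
  {i: True, s: True, a: False}
  {i: True, s: False, a: False}
  {s: True, i: False, a: False}
  {i: False, s: False, a: False}
  {i: True, a: True, s: True}
  {i: True, a: True, s: False}
  {a: True, s: True, i: False}


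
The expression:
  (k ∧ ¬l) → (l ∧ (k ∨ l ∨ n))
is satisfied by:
  {l: True, k: False}
  {k: False, l: False}
  {k: True, l: True}


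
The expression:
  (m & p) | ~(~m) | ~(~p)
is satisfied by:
  {m: True, p: True}
  {m: True, p: False}
  {p: True, m: False}


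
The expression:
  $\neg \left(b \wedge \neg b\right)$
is always true.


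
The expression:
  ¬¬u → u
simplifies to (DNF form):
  True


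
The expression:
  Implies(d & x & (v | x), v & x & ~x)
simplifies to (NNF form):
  ~d | ~x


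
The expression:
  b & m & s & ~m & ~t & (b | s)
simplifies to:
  False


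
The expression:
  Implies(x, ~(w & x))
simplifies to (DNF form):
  ~w | ~x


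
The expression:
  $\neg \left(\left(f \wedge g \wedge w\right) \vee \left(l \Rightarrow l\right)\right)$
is never true.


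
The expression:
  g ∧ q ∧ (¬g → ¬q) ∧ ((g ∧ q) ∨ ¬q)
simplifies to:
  g ∧ q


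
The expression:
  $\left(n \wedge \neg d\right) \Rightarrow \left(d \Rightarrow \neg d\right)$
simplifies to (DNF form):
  $\text{True}$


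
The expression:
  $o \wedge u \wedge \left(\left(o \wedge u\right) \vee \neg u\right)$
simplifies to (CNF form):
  $o \wedge u$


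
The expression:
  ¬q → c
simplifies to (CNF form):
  c ∨ q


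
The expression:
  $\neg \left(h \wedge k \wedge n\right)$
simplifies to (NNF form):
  $\neg h \vee \neg k \vee \neg n$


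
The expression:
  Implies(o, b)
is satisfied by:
  {b: True, o: False}
  {o: False, b: False}
  {o: True, b: True}


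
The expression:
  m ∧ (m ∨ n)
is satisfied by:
  {m: True}


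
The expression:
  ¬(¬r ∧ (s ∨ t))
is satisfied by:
  {r: True, s: False, t: False}
  {r: True, t: True, s: False}
  {r: True, s: True, t: False}
  {r: True, t: True, s: True}
  {t: False, s: False, r: False}


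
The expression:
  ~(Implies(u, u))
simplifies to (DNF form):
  False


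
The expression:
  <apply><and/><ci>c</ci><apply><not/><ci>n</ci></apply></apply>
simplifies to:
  <apply><and/><ci>c</ci><apply><not/><ci>n</ci></apply></apply>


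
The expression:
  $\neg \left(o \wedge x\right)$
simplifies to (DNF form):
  $\neg o \vee \neg x$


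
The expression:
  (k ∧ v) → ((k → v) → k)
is always true.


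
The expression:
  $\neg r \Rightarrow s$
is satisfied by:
  {r: True, s: True}
  {r: True, s: False}
  {s: True, r: False}


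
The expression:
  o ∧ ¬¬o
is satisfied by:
  {o: True}


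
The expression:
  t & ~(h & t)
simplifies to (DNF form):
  t & ~h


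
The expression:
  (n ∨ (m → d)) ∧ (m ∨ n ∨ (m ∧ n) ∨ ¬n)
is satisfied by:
  {n: True, d: True, m: False}
  {n: True, m: False, d: False}
  {d: True, m: False, n: False}
  {d: False, m: False, n: False}
  {n: True, d: True, m: True}
  {n: True, m: True, d: False}
  {d: True, m: True, n: False}


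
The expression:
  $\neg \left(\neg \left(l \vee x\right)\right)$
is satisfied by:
  {x: True, l: True}
  {x: True, l: False}
  {l: True, x: False}


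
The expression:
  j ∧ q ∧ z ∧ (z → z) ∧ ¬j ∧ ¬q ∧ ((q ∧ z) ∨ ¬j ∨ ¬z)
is never true.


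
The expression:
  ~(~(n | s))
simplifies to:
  n | s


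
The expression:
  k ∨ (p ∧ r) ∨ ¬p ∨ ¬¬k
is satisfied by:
  {r: True, k: True, p: False}
  {r: True, p: False, k: False}
  {k: True, p: False, r: False}
  {k: False, p: False, r: False}
  {r: True, k: True, p: True}
  {r: True, p: True, k: False}
  {k: True, p: True, r: False}


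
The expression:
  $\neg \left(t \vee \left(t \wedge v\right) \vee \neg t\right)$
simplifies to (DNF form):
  $\text{False}$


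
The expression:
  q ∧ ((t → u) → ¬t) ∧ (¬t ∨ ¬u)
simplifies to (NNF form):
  q ∧ (¬t ∨ ¬u)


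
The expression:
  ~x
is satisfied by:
  {x: False}


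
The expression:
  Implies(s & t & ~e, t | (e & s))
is always true.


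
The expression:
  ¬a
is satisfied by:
  {a: False}


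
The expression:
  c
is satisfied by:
  {c: True}


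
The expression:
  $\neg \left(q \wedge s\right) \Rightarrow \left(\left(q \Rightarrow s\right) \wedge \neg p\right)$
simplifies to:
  $\left(q \wedge s\right) \vee \left(\neg p \wedge \neg q\right)$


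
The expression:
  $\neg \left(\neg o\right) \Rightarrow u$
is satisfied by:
  {u: True, o: False}
  {o: False, u: False}
  {o: True, u: True}


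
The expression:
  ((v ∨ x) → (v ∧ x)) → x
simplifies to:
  v ∨ x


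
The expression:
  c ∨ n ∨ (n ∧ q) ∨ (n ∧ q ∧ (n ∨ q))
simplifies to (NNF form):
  c ∨ n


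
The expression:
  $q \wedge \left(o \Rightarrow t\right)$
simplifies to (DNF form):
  $\left(q \wedge t\right) \vee \left(q \wedge \neg o\right)$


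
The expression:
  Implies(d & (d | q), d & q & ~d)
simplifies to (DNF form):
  ~d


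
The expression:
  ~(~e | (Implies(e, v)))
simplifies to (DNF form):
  e & ~v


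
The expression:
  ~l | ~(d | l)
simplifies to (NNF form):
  ~l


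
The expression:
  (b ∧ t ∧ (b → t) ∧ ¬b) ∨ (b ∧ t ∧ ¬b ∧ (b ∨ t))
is never true.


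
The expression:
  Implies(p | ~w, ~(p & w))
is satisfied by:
  {p: False, w: False}
  {w: True, p: False}
  {p: True, w: False}


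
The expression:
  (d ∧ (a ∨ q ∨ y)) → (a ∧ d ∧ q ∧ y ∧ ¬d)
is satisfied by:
  {q: False, y: False, d: False, a: False}
  {a: True, q: False, y: False, d: False}
  {y: True, a: False, q: False, d: False}
  {a: True, y: True, q: False, d: False}
  {q: True, a: False, y: False, d: False}
  {a: True, q: True, y: False, d: False}
  {y: True, q: True, a: False, d: False}
  {a: True, y: True, q: True, d: False}
  {d: True, a: False, q: False, y: False}


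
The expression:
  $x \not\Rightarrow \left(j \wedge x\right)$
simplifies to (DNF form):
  $x \wedge \neg j$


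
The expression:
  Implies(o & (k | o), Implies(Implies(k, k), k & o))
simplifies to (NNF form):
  k | ~o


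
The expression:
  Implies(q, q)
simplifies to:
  True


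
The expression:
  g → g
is always true.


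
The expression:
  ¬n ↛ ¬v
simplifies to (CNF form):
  v ∧ ¬n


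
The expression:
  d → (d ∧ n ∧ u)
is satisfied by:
  {u: True, n: True, d: False}
  {u: True, n: False, d: False}
  {n: True, u: False, d: False}
  {u: False, n: False, d: False}
  {d: True, u: True, n: True}


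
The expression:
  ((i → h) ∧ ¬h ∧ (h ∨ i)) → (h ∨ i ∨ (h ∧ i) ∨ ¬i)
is always true.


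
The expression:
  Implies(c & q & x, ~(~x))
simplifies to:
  True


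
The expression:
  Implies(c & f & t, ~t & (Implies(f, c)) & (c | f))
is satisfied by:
  {c: False, t: False, f: False}
  {f: True, c: False, t: False}
  {t: True, c: False, f: False}
  {f: True, t: True, c: False}
  {c: True, f: False, t: False}
  {f: True, c: True, t: False}
  {t: True, c: True, f: False}


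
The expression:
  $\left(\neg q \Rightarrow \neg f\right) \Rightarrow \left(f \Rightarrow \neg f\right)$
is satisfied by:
  {q: False, f: False}
  {f: True, q: False}
  {q: True, f: False}


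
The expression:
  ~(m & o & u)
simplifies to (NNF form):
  ~m | ~o | ~u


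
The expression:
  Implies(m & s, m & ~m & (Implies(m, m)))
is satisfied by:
  {s: False, m: False}
  {m: True, s: False}
  {s: True, m: False}


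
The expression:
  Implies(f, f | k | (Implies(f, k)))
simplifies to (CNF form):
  True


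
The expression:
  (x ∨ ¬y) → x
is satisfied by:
  {y: True, x: True}
  {y: True, x: False}
  {x: True, y: False}


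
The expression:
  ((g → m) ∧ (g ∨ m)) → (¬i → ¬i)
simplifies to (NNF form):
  True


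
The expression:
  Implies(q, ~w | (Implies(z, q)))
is always true.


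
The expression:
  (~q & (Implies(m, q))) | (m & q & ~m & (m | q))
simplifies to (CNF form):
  ~m & ~q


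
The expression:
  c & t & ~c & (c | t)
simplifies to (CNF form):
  False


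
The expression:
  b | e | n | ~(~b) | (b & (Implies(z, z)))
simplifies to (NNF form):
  b | e | n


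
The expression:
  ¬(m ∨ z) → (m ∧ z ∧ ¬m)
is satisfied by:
  {z: True, m: True}
  {z: True, m: False}
  {m: True, z: False}


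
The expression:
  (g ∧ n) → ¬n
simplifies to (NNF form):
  ¬g ∨ ¬n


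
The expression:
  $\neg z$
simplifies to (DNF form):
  $\neg z$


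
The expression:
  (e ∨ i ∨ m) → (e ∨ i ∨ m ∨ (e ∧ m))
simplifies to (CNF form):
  True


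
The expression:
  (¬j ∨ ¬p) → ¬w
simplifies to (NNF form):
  (j ∧ p) ∨ ¬w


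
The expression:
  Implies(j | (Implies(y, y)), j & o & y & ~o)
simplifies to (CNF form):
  False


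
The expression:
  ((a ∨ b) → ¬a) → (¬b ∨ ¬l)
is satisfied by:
  {a: True, l: False, b: False}
  {l: False, b: False, a: False}
  {a: True, b: True, l: False}
  {b: True, l: False, a: False}
  {a: True, l: True, b: False}
  {l: True, a: False, b: False}
  {a: True, b: True, l: True}


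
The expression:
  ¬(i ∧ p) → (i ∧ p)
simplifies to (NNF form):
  i ∧ p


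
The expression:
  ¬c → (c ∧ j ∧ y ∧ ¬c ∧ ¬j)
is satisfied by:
  {c: True}


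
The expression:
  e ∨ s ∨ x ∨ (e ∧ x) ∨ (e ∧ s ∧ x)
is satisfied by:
  {x: True, e: True, s: True}
  {x: True, e: True, s: False}
  {x: True, s: True, e: False}
  {x: True, s: False, e: False}
  {e: True, s: True, x: False}
  {e: True, s: False, x: False}
  {s: True, e: False, x: False}


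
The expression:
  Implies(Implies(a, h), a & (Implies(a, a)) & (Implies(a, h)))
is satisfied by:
  {a: True}


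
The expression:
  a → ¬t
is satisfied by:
  {t: False, a: False}
  {a: True, t: False}
  {t: True, a: False}


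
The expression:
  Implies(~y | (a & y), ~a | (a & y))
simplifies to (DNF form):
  y | ~a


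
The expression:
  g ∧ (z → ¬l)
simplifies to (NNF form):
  g ∧ (¬l ∨ ¬z)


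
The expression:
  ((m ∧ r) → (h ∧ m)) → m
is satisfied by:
  {m: True}


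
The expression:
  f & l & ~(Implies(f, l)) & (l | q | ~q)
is never true.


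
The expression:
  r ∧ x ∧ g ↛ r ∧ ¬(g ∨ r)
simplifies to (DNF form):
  False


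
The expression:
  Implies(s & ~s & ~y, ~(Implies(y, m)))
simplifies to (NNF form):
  True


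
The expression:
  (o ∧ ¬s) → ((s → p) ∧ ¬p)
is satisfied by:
  {s: True, p: False, o: False}
  {p: False, o: False, s: False}
  {o: True, s: True, p: False}
  {o: True, p: False, s: False}
  {s: True, p: True, o: False}
  {p: True, s: False, o: False}
  {o: True, p: True, s: True}


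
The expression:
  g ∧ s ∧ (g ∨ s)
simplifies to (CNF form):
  g ∧ s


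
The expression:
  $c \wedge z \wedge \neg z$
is never true.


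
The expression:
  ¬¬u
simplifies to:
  u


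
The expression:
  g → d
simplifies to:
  d ∨ ¬g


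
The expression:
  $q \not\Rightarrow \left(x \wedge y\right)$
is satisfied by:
  {q: True, y: False, x: False}
  {q: True, x: True, y: False}
  {q: True, y: True, x: False}


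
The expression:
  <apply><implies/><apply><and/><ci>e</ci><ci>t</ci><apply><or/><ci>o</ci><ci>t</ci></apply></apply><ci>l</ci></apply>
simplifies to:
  <apply><or/><ci>l</ci><apply><not/><ci>e</ci></apply><apply><not/><ci>t</ci></apply></apply>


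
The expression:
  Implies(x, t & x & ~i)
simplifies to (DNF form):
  ~x | (t & ~i)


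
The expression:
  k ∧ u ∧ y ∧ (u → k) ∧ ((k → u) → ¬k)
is never true.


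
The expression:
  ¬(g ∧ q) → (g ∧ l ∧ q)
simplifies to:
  g ∧ q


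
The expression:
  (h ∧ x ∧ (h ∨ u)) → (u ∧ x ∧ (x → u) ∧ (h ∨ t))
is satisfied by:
  {u: True, h: False, x: False}
  {h: False, x: False, u: False}
  {x: True, u: True, h: False}
  {x: True, h: False, u: False}
  {u: True, h: True, x: False}
  {h: True, u: False, x: False}
  {x: True, h: True, u: True}


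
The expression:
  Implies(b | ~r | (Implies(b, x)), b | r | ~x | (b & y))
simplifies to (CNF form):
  b | r | ~x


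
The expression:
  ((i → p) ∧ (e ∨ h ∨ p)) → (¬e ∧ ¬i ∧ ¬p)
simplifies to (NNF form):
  ¬p ∧ (i ∨ ¬e)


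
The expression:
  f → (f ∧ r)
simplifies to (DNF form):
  r ∨ ¬f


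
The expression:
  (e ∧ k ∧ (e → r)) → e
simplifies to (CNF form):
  True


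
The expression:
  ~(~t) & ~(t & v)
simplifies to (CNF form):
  t & ~v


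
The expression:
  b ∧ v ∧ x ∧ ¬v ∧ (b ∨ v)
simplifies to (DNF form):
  False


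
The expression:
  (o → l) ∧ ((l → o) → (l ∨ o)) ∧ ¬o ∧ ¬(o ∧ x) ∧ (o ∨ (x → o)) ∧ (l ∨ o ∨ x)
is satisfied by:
  {l: True, o: False, x: False}


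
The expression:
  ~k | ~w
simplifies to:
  ~k | ~w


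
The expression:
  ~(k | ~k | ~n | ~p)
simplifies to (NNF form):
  False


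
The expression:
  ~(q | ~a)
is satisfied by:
  {a: True, q: False}


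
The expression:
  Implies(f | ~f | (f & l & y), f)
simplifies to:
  f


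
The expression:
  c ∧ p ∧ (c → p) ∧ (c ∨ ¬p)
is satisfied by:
  {c: True, p: True}


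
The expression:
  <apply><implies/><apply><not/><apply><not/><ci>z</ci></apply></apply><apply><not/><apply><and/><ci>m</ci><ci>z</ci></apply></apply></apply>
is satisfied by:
  {m: False, z: False}
  {z: True, m: False}
  {m: True, z: False}


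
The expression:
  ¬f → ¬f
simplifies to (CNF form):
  True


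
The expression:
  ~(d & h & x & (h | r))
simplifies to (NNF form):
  ~d | ~h | ~x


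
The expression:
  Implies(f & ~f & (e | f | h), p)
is always true.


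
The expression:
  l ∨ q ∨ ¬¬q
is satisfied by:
  {q: True, l: True}
  {q: True, l: False}
  {l: True, q: False}


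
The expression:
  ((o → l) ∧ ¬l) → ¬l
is always true.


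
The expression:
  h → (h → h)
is always true.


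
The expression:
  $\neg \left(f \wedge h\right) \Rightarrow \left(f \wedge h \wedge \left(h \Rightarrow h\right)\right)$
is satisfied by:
  {h: True, f: True}


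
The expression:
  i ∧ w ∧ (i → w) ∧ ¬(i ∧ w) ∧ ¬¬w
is never true.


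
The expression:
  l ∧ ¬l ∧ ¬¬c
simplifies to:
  False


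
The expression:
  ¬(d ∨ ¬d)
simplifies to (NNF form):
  False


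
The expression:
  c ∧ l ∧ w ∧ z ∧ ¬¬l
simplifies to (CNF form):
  c ∧ l ∧ w ∧ z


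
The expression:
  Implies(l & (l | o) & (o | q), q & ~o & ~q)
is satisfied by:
  {o: False, l: False, q: False}
  {q: True, o: False, l: False}
  {o: True, q: False, l: False}
  {q: True, o: True, l: False}
  {l: True, q: False, o: False}


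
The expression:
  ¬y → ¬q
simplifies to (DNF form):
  y ∨ ¬q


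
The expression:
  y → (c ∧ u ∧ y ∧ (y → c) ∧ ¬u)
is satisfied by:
  {y: False}


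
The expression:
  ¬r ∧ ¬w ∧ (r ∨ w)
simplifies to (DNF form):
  False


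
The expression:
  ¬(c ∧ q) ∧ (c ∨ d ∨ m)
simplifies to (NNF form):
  (c ∧ ¬q) ∨ (d ∧ ¬c) ∨ (m ∧ ¬c)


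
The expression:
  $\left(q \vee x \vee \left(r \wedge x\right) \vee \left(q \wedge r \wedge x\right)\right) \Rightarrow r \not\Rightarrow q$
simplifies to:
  $\neg q \wedge \left(r \vee \neg x\right)$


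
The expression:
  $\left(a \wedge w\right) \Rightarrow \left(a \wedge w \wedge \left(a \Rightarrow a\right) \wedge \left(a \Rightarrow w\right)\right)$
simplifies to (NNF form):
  $\text{True}$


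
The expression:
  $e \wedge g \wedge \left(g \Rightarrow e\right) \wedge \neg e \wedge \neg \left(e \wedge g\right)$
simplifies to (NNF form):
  $\text{False}$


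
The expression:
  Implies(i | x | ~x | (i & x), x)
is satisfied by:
  {x: True}


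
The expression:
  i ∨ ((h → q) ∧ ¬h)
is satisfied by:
  {i: True, h: False}
  {h: False, i: False}
  {h: True, i: True}


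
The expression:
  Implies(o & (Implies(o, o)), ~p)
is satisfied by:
  {p: False, o: False}
  {o: True, p: False}
  {p: True, o: False}


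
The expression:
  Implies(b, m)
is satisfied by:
  {m: True, b: False}
  {b: False, m: False}
  {b: True, m: True}


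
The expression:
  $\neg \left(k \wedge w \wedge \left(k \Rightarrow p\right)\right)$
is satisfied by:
  {p: False, k: False, w: False}
  {w: True, p: False, k: False}
  {k: True, p: False, w: False}
  {w: True, k: True, p: False}
  {p: True, w: False, k: False}
  {w: True, p: True, k: False}
  {k: True, p: True, w: False}


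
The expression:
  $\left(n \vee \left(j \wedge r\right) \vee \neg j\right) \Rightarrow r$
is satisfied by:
  {r: True, j: True, n: False}
  {r: True, n: False, j: False}
  {r: True, j: True, n: True}
  {r: True, n: True, j: False}
  {j: True, n: False, r: False}


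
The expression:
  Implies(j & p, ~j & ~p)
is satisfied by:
  {p: False, j: False}
  {j: True, p: False}
  {p: True, j: False}


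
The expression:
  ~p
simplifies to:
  ~p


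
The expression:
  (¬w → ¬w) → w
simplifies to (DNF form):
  w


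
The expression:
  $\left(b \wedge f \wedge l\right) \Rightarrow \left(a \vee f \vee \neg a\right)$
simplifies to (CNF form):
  $\text{True}$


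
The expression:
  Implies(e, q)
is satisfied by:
  {q: True, e: False}
  {e: False, q: False}
  {e: True, q: True}


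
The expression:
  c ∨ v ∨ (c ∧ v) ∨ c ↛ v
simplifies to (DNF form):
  c ∨ v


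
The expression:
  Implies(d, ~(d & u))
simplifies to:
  ~d | ~u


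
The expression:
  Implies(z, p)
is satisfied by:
  {p: True, z: False}
  {z: False, p: False}
  {z: True, p: True}


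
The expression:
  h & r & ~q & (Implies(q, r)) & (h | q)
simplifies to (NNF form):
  h & r & ~q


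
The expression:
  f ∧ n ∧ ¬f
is never true.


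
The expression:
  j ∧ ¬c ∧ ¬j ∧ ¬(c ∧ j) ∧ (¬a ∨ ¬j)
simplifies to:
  False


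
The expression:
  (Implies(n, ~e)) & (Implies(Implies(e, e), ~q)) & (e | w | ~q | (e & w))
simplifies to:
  ~q & (~e | ~n)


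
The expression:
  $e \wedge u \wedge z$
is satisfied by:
  {z: True, e: True, u: True}


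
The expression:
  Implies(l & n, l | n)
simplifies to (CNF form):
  True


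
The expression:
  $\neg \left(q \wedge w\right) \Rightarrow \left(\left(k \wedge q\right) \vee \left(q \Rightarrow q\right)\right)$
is always true.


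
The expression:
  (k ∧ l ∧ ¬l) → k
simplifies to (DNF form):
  True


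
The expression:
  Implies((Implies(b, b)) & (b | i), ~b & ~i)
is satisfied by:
  {i: False, b: False}


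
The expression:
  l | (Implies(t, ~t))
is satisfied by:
  {l: True, t: False}
  {t: False, l: False}
  {t: True, l: True}


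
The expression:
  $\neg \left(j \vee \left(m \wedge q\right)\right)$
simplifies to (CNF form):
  $\neg j \wedge \left(\neg m \vee \neg q\right)$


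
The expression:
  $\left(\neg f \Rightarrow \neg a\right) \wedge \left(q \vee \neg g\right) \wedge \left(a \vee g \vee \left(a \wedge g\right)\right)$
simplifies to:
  $\left(a \vee g\right) \wedge \left(f \vee \neg a\right) \wedge \left(q \vee \neg g\right)$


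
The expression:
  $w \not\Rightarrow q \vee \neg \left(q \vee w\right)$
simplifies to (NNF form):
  $\neg q$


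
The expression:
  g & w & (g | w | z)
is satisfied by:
  {w: True, g: True}


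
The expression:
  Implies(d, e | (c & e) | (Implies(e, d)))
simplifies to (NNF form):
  True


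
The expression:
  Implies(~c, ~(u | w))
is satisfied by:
  {c: True, u: False, w: False}
  {c: True, w: True, u: False}
  {c: True, u: True, w: False}
  {c: True, w: True, u: True}
  {w: False, u: False, c: False}


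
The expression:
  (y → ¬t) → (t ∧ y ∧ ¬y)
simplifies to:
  t ∧ y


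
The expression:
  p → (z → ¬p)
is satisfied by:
  {p: False, z: False}
  {z: True, p: False}
  {p: True, z: False}


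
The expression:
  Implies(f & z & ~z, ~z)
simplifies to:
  True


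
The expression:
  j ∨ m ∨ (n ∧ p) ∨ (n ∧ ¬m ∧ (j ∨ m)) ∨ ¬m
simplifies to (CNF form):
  True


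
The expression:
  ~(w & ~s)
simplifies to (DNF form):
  s | ~w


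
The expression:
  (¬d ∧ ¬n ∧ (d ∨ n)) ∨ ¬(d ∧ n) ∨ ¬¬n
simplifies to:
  True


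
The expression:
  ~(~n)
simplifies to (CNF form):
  n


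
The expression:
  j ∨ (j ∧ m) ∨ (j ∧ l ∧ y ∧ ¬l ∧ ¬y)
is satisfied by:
  {j: True}


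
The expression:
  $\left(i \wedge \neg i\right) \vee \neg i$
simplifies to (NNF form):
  $\neg i$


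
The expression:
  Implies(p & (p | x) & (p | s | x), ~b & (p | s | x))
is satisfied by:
  {p: False, b: False}
  {b: True, p: False}
  {p: True, b: False}


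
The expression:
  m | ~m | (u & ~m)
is always true.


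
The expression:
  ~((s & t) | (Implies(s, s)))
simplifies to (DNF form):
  False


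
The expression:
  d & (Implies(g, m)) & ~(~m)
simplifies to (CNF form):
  d & m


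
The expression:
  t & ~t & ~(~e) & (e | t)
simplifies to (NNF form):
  False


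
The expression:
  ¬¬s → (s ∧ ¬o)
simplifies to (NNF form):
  ¬o ∨ ¬s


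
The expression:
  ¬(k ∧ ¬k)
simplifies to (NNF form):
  True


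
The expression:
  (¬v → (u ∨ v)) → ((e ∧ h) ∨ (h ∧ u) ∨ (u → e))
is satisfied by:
  {e: True, h: True, u: False}
  {e: True, u: False, h: False}
  {h: True, u: False, e: False}
  {h: False, u: False, e: False}
  {e: True, h: True, u: True}
  {e: True, u: True, h: False}
  {h: True, u: True, e: False}


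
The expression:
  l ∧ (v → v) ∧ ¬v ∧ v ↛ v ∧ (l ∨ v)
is never true.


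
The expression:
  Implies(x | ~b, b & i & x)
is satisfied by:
  {i: True, b: True, x: False}
  {b: True, x: False, i: False}
  {i: True, x: True, b: True}


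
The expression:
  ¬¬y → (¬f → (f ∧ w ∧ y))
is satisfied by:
  {f: True, y: False}
  {y: False, f: False}
  {y: True, f: True}


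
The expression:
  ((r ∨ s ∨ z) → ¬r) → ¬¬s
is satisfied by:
  {r: True, s: True}
  {r: True, s: False}
  {s: True, r: False}


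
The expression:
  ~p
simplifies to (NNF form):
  ~p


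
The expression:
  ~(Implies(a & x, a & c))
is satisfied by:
  {a: True, x: True, c: False}


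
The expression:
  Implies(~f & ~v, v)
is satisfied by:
  {v: True, f: True}
  {v: True, f: False}
  {f: True, v: False}


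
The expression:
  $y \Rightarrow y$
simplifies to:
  $\text{True}$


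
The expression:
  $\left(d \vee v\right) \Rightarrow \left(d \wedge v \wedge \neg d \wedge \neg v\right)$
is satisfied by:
  {d: False, v: False}


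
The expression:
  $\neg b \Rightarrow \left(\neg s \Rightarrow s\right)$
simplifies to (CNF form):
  $b \vee s$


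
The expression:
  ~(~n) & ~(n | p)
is never true.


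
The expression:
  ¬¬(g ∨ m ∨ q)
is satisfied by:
  {q: True, m: True, g: True}
  {q: True, m: True, g: False}
  {q: True, g: True, m: False}
  {q: True, g: False, m: False}
  {m: True, g: True, q: False}
  {m: True, g: False, q: False}
  {g: True, m: False, q: False}


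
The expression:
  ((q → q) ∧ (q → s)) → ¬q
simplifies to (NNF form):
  ¬q ∨ ¬s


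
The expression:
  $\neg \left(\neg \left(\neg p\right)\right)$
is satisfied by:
  {p: False}


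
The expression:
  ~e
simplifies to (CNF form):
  ~e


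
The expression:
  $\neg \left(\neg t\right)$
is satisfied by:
  {t: True}


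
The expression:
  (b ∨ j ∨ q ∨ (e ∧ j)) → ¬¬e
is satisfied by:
  {e: True, j: False, b: False, q: False}
  {q: True, e: True, j: False, b: False}
  {e: True, b: True, j: False, q: False}
  {q: True, e: True, b: True, j: False}
  {e: True, j: True, b: False, q: False}
  {e: True, q: True, j: True, b: False}
  {e: True, b: True, j: True, q: False}
  {q: True, e: True, b: True, j: True}
  {q: False, j: False, b: False, e: False}


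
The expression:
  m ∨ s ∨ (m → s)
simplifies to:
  True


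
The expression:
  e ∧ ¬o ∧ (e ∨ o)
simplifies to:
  e ∧ ¬o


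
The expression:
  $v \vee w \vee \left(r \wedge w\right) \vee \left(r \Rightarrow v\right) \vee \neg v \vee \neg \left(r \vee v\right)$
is always true.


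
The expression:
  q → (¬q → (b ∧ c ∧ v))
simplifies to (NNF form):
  True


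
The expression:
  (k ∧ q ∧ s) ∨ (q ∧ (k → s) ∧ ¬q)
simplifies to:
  k ∧ q ∧ s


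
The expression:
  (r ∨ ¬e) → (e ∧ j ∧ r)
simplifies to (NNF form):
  e ∧ (j ∨ ¬r)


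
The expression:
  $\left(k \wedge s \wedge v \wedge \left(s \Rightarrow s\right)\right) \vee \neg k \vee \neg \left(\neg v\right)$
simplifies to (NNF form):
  $v \vee \neg k$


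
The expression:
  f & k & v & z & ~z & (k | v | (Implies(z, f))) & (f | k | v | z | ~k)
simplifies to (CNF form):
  False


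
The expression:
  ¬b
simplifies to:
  ¬b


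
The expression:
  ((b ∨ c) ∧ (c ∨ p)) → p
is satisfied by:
  {p: True, c: False}
  {c: False, p: False}
  {c: True, p: True}


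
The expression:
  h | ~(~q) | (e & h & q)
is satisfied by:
  {q: True, h: True}
  {q: True, h: False}
  {h: True, q: False}


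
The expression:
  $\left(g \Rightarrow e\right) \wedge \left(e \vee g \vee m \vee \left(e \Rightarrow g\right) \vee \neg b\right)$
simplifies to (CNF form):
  $e \vee \neg g$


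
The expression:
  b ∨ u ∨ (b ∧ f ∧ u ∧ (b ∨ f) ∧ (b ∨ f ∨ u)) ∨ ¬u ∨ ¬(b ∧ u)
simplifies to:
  True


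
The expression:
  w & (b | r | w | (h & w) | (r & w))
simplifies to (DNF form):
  w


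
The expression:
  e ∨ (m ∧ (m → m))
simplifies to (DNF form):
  e ∨ m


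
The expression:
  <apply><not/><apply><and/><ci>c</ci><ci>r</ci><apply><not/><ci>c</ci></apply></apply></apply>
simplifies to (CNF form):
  <true/>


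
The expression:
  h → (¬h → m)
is always true.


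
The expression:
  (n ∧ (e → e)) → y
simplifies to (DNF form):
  y ∨ ¬n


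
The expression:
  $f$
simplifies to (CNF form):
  $f$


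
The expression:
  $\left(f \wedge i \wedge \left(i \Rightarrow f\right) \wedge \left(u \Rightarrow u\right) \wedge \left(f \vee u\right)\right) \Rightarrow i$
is always true.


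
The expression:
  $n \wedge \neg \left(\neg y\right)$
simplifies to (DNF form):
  $n \wedge y$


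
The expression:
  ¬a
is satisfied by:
  {a: False}


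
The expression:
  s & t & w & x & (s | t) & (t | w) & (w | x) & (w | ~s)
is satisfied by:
  {t: True, w: True, x: True, s: True}


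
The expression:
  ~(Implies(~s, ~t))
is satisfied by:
  {t: True, s: False}


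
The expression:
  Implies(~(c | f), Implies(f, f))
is always true.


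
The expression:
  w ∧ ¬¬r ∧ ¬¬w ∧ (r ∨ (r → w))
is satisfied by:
  {r: True, w: True}


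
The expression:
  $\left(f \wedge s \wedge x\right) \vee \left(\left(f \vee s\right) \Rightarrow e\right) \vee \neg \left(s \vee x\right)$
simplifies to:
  $e \vee \left(\neg f \wedge \neg s\right) \vee \left(\neg s \wedge \neg x\right) \vee \left(f \wedge s \wedge x\right)$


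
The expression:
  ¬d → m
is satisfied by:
  {d: True, m: True}
  {d: True, m: False}
  {m: True, d: False}


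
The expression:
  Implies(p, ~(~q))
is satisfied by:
  {q: True, p: False}
  {p: False, q: False}
  {p: True, q: True}


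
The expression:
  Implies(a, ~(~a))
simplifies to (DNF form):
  True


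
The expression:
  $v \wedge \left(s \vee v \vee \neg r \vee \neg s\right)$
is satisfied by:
  {v: True}


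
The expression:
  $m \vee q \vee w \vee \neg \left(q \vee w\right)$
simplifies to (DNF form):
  $\text{True}$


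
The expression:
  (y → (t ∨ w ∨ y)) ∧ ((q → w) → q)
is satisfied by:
  {q: True}


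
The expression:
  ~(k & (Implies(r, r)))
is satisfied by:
  {k: False}


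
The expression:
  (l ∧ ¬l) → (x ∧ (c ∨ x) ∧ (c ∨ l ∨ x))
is always true.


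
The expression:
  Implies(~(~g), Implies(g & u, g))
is always true.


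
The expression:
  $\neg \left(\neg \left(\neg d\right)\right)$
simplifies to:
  $\neg d$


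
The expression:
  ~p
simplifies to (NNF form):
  ~p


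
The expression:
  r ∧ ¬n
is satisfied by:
  {r: True, n: False}


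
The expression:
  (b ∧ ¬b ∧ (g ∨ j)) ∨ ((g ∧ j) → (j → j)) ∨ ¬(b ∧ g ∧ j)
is always true.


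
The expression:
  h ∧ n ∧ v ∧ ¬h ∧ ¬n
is never true.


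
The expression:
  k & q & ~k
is never true.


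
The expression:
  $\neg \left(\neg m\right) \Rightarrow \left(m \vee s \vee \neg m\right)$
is always true.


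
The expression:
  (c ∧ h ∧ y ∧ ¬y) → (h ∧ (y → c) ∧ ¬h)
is always true.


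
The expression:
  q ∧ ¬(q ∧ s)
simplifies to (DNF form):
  q ∧ ¬s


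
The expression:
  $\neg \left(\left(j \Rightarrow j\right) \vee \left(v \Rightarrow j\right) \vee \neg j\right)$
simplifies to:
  $\text{False}$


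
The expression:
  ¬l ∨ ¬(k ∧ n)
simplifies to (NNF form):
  ¬k ∨ ¬l ∨ ¬n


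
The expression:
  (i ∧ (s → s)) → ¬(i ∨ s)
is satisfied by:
  {i: False}


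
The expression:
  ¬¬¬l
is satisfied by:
  {l: False}


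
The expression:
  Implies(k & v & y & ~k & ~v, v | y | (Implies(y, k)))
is always true.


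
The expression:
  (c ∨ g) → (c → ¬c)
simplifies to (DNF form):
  ¬c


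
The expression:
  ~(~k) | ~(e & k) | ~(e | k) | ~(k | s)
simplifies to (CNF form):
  True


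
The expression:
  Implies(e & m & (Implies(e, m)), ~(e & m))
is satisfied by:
  {m: False, e: False}
  {e: True, m: False}
  {m: True, e: False}


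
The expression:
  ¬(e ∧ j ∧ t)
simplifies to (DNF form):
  ¬e ∨ ¬j ∨ ¬t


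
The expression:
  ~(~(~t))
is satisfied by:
  {t: False}


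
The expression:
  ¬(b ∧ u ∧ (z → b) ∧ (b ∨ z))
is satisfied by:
  {u: False, b: False}
  {b: True, u: False}
  {u: True, b: False}


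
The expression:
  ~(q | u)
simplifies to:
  ~q & ~u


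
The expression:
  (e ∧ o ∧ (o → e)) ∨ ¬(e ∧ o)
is always true.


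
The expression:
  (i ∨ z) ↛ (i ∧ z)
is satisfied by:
  {i: True, z: False}
  {z: True, i: False}


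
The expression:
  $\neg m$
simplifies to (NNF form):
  $\neg m$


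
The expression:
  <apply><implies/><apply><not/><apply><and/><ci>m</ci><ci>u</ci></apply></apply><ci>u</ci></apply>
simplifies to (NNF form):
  <ci>u</ci>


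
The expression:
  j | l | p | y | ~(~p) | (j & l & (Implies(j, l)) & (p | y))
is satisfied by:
  {y: True, l: True, p: True, j: True}
  {y: True, l: True, p: True, j: False}
  {y: True, l: True, j: True, p: False}
  {y: True, l: True, j: False, p: False}
  {y: True, p: True, j: True, l: False}
  {y: True, p: True, j: False, l: False}
  {y: True, p: False, j: True, l: False}
  {y: True, p: False, j: False, l: False}
  {l: True, p: True, j: True, y: False}
  {l: True, p: True, j: False, y: False}
  {l: True, j: True, p: False, y: False}
  {l: True, j: False, p: False, y: False}
  {p: True, j: True, l: False, y: False}
  {p: True, l: False, j: False, y: False}
  {j: True, l: False, p: False, y: False}


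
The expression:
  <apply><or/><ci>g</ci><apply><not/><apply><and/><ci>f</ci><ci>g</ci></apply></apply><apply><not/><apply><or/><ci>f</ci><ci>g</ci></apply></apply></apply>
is always true.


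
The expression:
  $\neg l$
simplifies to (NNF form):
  $\neg l$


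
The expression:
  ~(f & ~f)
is always true.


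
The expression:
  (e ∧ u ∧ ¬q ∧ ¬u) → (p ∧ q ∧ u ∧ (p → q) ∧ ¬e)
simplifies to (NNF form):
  True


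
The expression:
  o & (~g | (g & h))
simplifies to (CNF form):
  o & (h | ~g)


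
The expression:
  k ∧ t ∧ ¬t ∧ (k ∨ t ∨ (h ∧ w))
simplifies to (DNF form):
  False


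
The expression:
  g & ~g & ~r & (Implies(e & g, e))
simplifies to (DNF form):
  False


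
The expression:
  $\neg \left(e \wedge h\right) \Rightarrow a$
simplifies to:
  $a \vee \left(e \wedge h\right)$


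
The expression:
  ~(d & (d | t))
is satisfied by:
  {d: False}


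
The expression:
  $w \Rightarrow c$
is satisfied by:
  {c: True, w: False}
  {w: False, c: False}
  {w: True, c: True}


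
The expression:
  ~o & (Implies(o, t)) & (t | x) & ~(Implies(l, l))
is never true.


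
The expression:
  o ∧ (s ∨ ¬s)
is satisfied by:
  {o: True}


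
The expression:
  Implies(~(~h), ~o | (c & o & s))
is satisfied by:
  {c: True, s: True, h: False, o: False}
  {c: True, s: False, h: False, o: False}
  {s: True, c: False, h: False, o: False}
  {c: False, s: False, h: False, o: False}
  {o: True, c: True, s: True, h: False}
  {o: True, c: True, s: False, h: False}
  {o: True, s: True, c: False, h: False}
  {o: True, s: False, c: False, h: False}
  {c: True, h: True, s: True, o: False}
  {c: True, h: True, s: False, o: False}
  {h: True, s: True, c: False, o: False}
  {h: True, c: False, s: False, o: False}
  {o: True, c: True, h: True, s: True}


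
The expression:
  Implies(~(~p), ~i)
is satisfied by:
  {p: False, i: False}
  {i: True, p: False}
  {p: True, i: False}


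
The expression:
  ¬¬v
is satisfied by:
  {v: True}


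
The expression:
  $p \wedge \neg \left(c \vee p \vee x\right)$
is never true.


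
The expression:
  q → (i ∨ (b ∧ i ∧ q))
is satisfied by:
  {i: True, q: False}
  {q: False, i: False}
  {q: True, i: True}


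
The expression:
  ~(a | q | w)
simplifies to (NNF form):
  ~a & ~q & ~w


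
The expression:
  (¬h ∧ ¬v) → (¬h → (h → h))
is always true.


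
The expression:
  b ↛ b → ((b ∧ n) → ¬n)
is always true.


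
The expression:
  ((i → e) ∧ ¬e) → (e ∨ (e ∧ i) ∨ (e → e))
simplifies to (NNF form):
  True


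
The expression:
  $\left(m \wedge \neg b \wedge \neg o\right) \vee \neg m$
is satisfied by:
  {b: False, m: False, o: False}
  {o: True, b: False, m: False}
  {b: True, o: False, m: False}
  {o: True, b: True, m: False}
  {m: True, o: False, b: False}


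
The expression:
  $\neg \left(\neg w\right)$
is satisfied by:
  {w: True}
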